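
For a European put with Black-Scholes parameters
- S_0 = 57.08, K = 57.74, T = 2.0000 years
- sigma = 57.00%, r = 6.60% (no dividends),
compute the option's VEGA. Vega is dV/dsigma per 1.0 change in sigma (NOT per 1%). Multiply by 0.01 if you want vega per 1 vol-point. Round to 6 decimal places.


d1 = 0.5525402086; d2 = -0.2535615219
phi(d1) = 0.3424639527; exp(-qT) = 1.0000000000; exp(-rT) = 0.8763409951
Vega = S * exp(-qT) * phi(d1) * sqrt(T) = 57.0800 * 1.0000000000 * 0.3424639527 * 1.4142135624 = 27.644824

Answer: Vega = 27.644824


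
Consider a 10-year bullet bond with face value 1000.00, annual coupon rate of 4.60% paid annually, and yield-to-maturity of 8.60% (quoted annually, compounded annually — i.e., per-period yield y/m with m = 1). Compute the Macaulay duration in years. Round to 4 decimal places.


Answer: Macaulay duration = 7.8958 years

Derivation:
Coupon per period c = face * coupon_rate / m = 46.000000
Periods per year m = 1; per-period yield y/m = 0.086000
Number of cashflows N = 10
Cashflows (t years, CF_t, discount factor 1/(1+y/m)^(m*t), PV):
  t = 1.0000: CF_t = 46.000000, DF = 0.920810, PV = 42.357274
  t = 2.0000: CF_t = 46.000000, DF = 0.847892, PV = 39.003015
  t = 3.0000: CF_t = 46.000000, DF = 0.780747, PV = 35.914379
  t = 4.0000: CF_t = 46.000000, DF = 0.718920, PV = 33.070330
  t = 5.0000: CF_t = 46.000000, DF = 0.661989, PV = 30.451501
  t = 6.0000: CF_t = 46.000000, DF = 0.609566, PV = 28.040056
  t = 7.0000: CF_t = 46.000000, DF = 0.561295, PV = 25.819573
  t = 8.0000: CF_t = 46.000000, DF = 0.516846, PV = 23.774929
  t = 9.0000: CF_t = 46.000000, DF = 0.475917, PV = 21.892200
  t = 10.0000: CF_t = 1046.000000, DF = 0.438230, PV = 458.388203
Price P = sum_t PV_t = 738.711460
Macaulay numerator sum_t t * PV_t:
  t * PV_t at t = 1.0000: 42.357274
  t * PV_t at t = 2.0000: 78.006030
  t * PV_t at t = 3.0000: 107.743136
  t * PV_t at t = 4.0000: 132.281321
  t * PV_t at t = 5.0000: 152.257505
  t * PV_t at t = 6.0000: 168.240337
  t * PV_t at t = 7.0000: 180.737011
  t * PV_t at t = 8.0000: 190.199432
  t * PV_t at t = 9.0000: 197.029799
  t * PV_t at t = 10.0000: 4583.882028
Macaulay duration D = (sum_t t * PV_t) / P = 5832.733874 / 738.711460 = 7.895822


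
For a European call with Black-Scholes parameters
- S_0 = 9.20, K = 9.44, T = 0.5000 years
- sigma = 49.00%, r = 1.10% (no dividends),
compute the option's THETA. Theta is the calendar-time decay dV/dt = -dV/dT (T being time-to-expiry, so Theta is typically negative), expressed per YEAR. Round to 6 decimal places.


Answer: Theta = -1.305507

Derivation:
d1 = 0.1147894172; d2 = -0.2316929056
phi(d1) = 0.3963225661; exp(-qT) = 1.0000000000; exp(-rT) = 0.9945150973
Theta = -S*exp(-qT)*phi(d1)*sigma/(2*sqrt(T)) - r*K*exp(-rT)*N(d2) + q*S*exp(-qT)*N(d1)
N(d1) = 0.5456939813; N(d2) = 0.4083882710; sqrt(T) = 0.7071067812
Term 1 = -9.2000 * 1.0000000000 * 0.3963225661 * 0.4900 / (2 * 0.7071067812) = -1.2633326221
Term 2 = -0.0110 * 9.4400 * 0.9945150973 * 0.4083882710 = -0.0421744396
Term 3 = 0 (no dividend yield, q = 0)
Theta = -1.2633326221 + (-0.0421744396) + (0.0000000000) = -1.305507


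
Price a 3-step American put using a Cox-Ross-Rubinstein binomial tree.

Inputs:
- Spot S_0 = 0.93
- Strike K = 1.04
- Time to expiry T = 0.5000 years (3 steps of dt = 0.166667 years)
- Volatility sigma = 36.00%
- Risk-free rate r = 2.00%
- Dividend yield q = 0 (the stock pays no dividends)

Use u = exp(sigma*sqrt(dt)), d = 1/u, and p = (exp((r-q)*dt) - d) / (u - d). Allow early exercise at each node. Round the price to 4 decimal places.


Answer: Price = V(0,0) = 0.1566

Derivation:
dt = T/N = 0.166667
u = exp(sigma*sqrt(dt)) = 1.158319; d = 1/u = 0.863320
p = (exp((r-q)*dt) - d) / (u - d) = 0.474642
Discount per step: exp(-r*dt) = 0.996672
Stock lattice S(k, i) with i counting down-moves:
  k=0: S(0,0) = 0.9300
  k=1: S(1,0) = 1.0772; S(1,1) = 0.8029
  k=2: S(2,0) = 1.2478; S(2,1) = 0.9300; S(2,2) = 0.6931
  k=3: S(3,0) = 1.4453; S(3,1) = 1.0772; S(3,2) = 0.8029; S(3,3) = 0.5984
Terminal payoffs V(N, i) = max(K - S_T, 0):
  V(3,0) = 0.000000; V(3,1) = 0.000000; V(3,2) = 0.237112; V(3,3) = 0.441590
Backward induction: V(k, i) = exp(-r*dt) * [p * V(k+1, i) + (1-p) * V(k+1, i+1)]; then take max(V_cont, immediate exercise) for American.
  V(2,0) = exp(-r*dt) * [p*0.000000 + (1-p)*0.000000] = 0.000000; exercise = 0.000000; V(2,0) = max -> 0.000000
  V(2,1) = exp(-r*dt) * [p*0.000000 + (1-p)*0.237112] = 0.124154; exercise = 0.110000; V(2,1) = max -> 0.124154
  V(2,2) = exp(-r*dt) * [p*0.237112 + (1-p)*0.441590] = 0.343390; exercise = 0.346850; V(2,2) = max -> 0.346850
  V(1,0) = exp(-r*dt) * [p*0.000000 + (1-p)*0.124154] = 0.065008; exercise = 0.000000; V(1,0) = max -> 0.065008
  V(1,1) = exp(-r*dt) * [p*0.124154 + (1-p)*0.346850] = 0.240347; exercise = 0.237112; V(1,1) = max -> 0.240347
  V(0,0) = exp(-r*dt) * [p*0.065008 + (1-p)*0.240347] = 0.156601; exercise = 0.110000; V(0,0) = max -> 0.156601


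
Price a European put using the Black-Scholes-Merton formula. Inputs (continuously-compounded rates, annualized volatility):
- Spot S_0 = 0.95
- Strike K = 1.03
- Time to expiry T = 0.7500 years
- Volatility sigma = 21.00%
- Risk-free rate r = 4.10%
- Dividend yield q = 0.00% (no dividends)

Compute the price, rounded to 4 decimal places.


d1 = (ln(S/K) + (r - q + 0.5*sigma^2) * T) / (sigma * sqrt(T)) = -0.18455742
d2 = d1 - sigma * sqrt(T) = -0.36642275
exp(-rT) = 0.96971797; exp(-qT) = 1.00000000
P = K * exp(-rT) * N(-d2) - S_0 * exp(-qT) * N(-d1)
N(-d1) = 0.57321191; N(-d2) = 0.64297518
P = 1.0300 * 0.96971797 * 0.64297518 - 0.9500 * 1.00000000 * 0.57321191 = 0.0977

Answer: Price = 0.0977


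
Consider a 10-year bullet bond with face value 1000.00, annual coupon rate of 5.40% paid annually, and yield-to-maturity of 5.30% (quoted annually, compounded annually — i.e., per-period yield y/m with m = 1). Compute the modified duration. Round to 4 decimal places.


Coupon per period c = face * coupon_rate / m = 54.000000
Periods per year m = 1; per-period yield y/m = 0.053000
Number of cashflows N = 10
Cashflows (t years, CF_t, discount factor 1/(1+y/m)^(m*t), PV):
  t = 1.0000: CF_t = 54.000000, DF = 0.949668, PV = 51.282051
  t = 2.0000: CF_t = 54.000000, DF = 0.901869, PV = 48.700903
  t = 3.0000: CF_t = 54.000000, DF = 0.856475, PV = 46.249671
  t = 4.0000: CF_t = 54.000000, DF = 0.813367, PV = 43.921815
  t = 5.0000: CF_t = 54.000000, DF = 0.772428, PV = 41.711125
  t = 6.0000: CF_t = 54.000000, DF = 0.733550, PV = 39.611705
  t = 7.0000: CF_t = 54.000000, DF = 0.696629, PV = 37.617953
  t = 8.0000: CF_t = 54.000000, DF = 0.661566, PV = 35.724552
  t = 9.0000: CF_t = 54.000000, DF = 0.628268, PV = 33.926450
  t = 10.0000: CF_t = 1054.000000, DF = 0.596645, PV = 628.864239
Price P = sum_t PV_t = 1007.610464
First compute Macaulay numerator sum_t t * PV_t:
  t * PV_t at t = 1.0000: 51.282051
  t * PV_t at t = 2.0000: 97.401807
  t * PV_t at t = 3.0000: 138.749013
  t * PV_t at t = 4.0000: 175.687259
  t * PV_t at t = 5.0000: 208.555625
  t * PV_t at t = 6.0000: 237.670228
  t * PV_t at t = 7.0000: 263.325672
  t * PV_t at t = 8.0000: 285.796415
  t * PV_t at t = 9.0000: 305.338051
  t * PV_t at t = 10.0000: 6288.642393
Macaulay duration D = 8052.448514 / 1007.610464 = 7.991629
Modified duration = D / (1 + y/m) = 7.991629 / (1 + 0.053000) = 7.589391

Answer: Modified duration = 7.5894


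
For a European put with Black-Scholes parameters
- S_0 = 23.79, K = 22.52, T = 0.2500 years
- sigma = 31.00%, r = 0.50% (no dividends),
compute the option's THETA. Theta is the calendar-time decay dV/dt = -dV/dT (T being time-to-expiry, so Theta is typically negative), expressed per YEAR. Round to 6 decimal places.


Answer: Theta = -2.627649

Derivation:
d1 = 0.4395098132; d2 = 0.2845098132
phi(d1) = 0.3622129534; exp(-qT) = 1.0000000000; exp(-rT) = 0.9987507809
Theta = -S*exp(-qT)*phi(d1)*sigma/(2*sqrt(T)) + r*K*exp(-rT)*N(-d2) - q*S*exp(-qT)*N(-d1)
N(-d1) = 0.3301460865; N(-d2) = 0.3880098574; sqrt(T) = 0.5000000000
Term 1 = -23.7900 * 1.0000000000 * 0.3622129534 * 0.3100 / (2 * 0.5000000000) = -2.6712843100
Term 2 = 0.0050 * 22.5200 * 0.9987507809 * 0.3880098574 = 0.0436353317
Term 3 = 0 (no dividend yield, q = 0)
Theta = -2.6712843100 + (0.0436353317) + (0.0000000000) = -2.627649


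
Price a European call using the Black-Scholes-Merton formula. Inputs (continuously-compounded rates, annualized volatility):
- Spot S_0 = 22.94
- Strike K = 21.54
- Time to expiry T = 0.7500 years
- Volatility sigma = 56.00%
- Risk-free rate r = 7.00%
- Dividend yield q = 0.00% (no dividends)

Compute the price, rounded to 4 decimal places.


Answer: Price = 5.5212

Derivation:
d1 = (ln(S/K) + (r - q + 0.5*sigma^2) * T) / (sigma * sqrt(T)) = 0.48058315
d2 = d1 - sigma * sqrt(T) = -0.00439108
exp(-rT) = 0.94885432; exp(-qT) = 1.00000000
C = S_0 * exp(-qT) * N(d1) - K * exp(-rT) * N(d2)
N(d1) = 0.68459360; N(d2) = 0.49824822
C = 22.9400 * 1.00000000 * 0.68459360 - 21.5400 * 0.94885432 * 0.49824822 = 5.5212


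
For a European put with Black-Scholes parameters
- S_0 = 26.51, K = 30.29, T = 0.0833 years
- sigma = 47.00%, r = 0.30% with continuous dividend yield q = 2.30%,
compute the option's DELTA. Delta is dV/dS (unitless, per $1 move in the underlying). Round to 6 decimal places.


Answer: Delta = -0.821487

Derivation:
d1 = -0.9270988383; d2 = -1.0627490134
phi(d1) = 0.2595788780; exp(-qT) = 0.9980859342; exp(-rT) = 0.9997501312
N(-d1) = 0.8230623904
Delta = -exp(-qT) * N(-d1) = -0.9980859342 * 0.8230623904 = -0.821487


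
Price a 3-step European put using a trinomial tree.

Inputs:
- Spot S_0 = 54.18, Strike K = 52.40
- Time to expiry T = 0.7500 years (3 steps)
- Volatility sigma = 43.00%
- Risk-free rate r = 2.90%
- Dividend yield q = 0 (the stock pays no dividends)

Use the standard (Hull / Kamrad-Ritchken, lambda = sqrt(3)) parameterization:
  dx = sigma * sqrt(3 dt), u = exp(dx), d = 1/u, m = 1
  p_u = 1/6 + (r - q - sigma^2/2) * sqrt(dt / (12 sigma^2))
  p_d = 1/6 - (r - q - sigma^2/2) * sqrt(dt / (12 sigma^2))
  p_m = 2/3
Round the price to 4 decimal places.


dt = T/N = 0.250000; dx = sigma*sqrt(3*dt) = 0.372391
u = exp(dx) = 1.451200; d = 1/u = 0.689085
p_u = 0.145368, p_m = 0.666667, p_d = 0.187965
Discount per step: exp(-r*dt) = 0.992776
Stock lattice S(k, j) with j the centered position index:
  k=0: S(0,+0) = 54.1800
  k=1: S(1,-1) = 37.3346; S(1,+0) = 54.1800; S(1,+1) = 78.6260
  k=2: S(2,-2) = 25.7267; S(2,-1) = 37.3346; S(2,+0) = 54.1800; S(2,+1) = 78.6260; S(2,+2) = 114.1021
  k=3: S(3,-3) = 17.7279; S(3,-2) = 25.7267; S(3,-1) = 37.3346; S(3,+0) = 54.1800; S(3,+1) = 78.6260; S(3,+2) = 114.1021; S(3,+3) = 165.5850
Terminal payoffs V(N, j) = max(K - S_T, 0):
  V(3,-3) = 34.672111; V(3,-2) = 26.673284; V(3,-1) = 15.065385; V(3,+0) = 0.000000; V(3,+1) = 0.000000; V(3,+2) = 0.000000; V(3,+3) = 0.000000
Backward induction: V(k, j) = exp(-r*dt) * [p_u * V(k+1, j+1) + p_m * V(k+1, j) + p_d * V(k+1, j-1)]
  V(2,-2) = exp(-r*dt) * [p_u*15.065385 + p_m*26.673284 + p_d*34.672111] = 26.298006
  V(2,-1) = exp(-r*dt) * [p_u*0.000000 + p_m*15.065385 + p_d*26.673284] = 14.948460
  V(2,+0) = exp(-r*dt) * [p_u*0.000000 + p_m*0.000000 + p_d*15.065385] = 2.811307
  V(2,+1) = exp(-r*dt) * [p_u*0.000000 + p_m*0.000000 + p_d*0.000000] = 0.000000
  V(2,+2) = exp(-r*dt) * [p_u*0.000000 + p_m*0.000000 + p_d*0.000000] = 0.000000
  V(1,-1) = exp(-r*dt) * [p_u*2.811307 + p_m*14.948460 + p_d*26.298006] = 15.206766
  V(1,+0) = exp(-r*dt) * [p_u*0.000000 + p_m*2.811307 + p_d*14.948460] = 4.650153
  V(1,+1) = exp(-r*dt) * [p_u*0.000000 + p_m*0.000000 + p_d*2.811307] = 0.524610
  V(0,+0) = exp(-r*dt) * [p_u*0.524610 + p_m*4.650153 + p_d*15.206766] = 5.991108

Answer: Price = V(0,0) = 5.9911


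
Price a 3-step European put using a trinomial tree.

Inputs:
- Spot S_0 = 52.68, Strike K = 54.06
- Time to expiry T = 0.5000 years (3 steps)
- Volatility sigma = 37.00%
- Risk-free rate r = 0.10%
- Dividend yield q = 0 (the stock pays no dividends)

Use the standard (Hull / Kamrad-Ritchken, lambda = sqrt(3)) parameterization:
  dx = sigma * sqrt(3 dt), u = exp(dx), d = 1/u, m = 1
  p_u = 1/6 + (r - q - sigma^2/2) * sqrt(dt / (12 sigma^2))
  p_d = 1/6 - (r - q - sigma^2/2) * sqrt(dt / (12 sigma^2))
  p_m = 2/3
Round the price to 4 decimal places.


dt = T/N = 0.166667; dx = sigma*sqrt(3*dt) = 0.261630
u = exp(dx) = 1.299045; d = 1/u = 0.769796
p_u = 0.145183, p_m = 0.666667, p_d = 0.188151
Discount per step: exp(-r*dt) = 0.999833
Stock lattice S(k, j) with j the centered position index:
  k=0: S(0,+0) = 52.6800
  k=1: S(1,-1) = 40.5529; S(1,+0) = 52.6800; S(1,+1) = 68.4337
  k=2: S(2,-2) = 31.2174; S(2,-1) = 40.5529; S(2,+0) = 52.6800; S(2,+1) = 68.4337; S(2,+2) = 88.8985
  k=3: S(3,-3) = 24.0311; S(3,-2) = 31.2174; S(3,-1) = 40.5529; S(3,+0) = 52.6800; S(3,+1) = 68.4337; S(3,+2) = 88.8985; S(3,+3) = 115.4831
Terminal payoffs V(N, j) = max(K - S_T, 0):
  V(3,-3) = 30.028935; V(3,-2) = 22.842562; V(3,-1) = 13.507138; V(3,+0) = 1.380000; V(3,+1) = 0.000000; V(3,+2) = 0.000000; V(3,+3) = 0.000000
Backward induction: V(k, j) = exp(-r*dt) * [p_u * V(k+1, j+1) + p_m * V(k+1, j) + p_d * V(k+1, j-1)]
  V(2,-2) = exp(-r*dt) * [p_u*13.507138 + p_m*22.842562 + p_d*30.028935] = 22.835534
  V(2,-1) = exp(-r*dt) * [p_u*1.380000 + p_m*13.507138 + p_d*22.842562] = 13.500702
  V(2,+0) = exp(-r*dt) * [p_u*0.000000 + p_m*1.380000 + p_d*13.507138] = 3.460799
  V(2,+1) = exp(-r*dt) * [p_u*0.000000 + p_m*0.000000 + p_d*1.380000] = 0.259605
  V(2,+2) = exp(-r*dt) * [p_u*0.000000 + p_m*0.000000 + p_d*0.000000] = 0.000000
  V(1,-1) = exp(-r*dt) * [p_u*3.460799 + p_m*13.500702 + p_d*22.835534] = 13.797136
  V(1,+0) = exp(-r*dt) * [p_u*0.259605 + p_m*3.460799 + p_d*13.500702] = 4.884241
  V(1,+1) = exp(-r*dt) * [p_u*0.000000 + p_m*0.259605 + p_d*3.460799] = 0.824084
  V(0,+0) = exp(-r*dt) * [p_u*0.824084 + p_m*4.884241 + p_d*13.797136] = 5.970748

Answer: Price = V(0,0) = 5.9707


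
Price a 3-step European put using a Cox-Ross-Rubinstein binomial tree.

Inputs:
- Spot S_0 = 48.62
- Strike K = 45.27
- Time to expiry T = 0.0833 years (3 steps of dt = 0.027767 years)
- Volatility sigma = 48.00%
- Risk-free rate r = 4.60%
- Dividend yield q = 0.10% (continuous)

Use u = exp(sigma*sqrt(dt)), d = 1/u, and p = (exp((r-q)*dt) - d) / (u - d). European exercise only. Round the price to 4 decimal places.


Answer: Price = V(0,0) = 1.0880

Derivation:
dt = T/N = 0.027767
u = exp(sigma*sqrt(dt)) = 1.083270; d = 1/u = 0.923131
p = (exp((r-q)*dt) - d) / (u - d) = 0.487822
Discount per step: exp(-r*dt) = 0.998724
Stock lattice S(k, i) with i counting down-moves:
  k=0: S(0,0) = 48.6200
  k=1: S(1,0) = 52.6686; S(1,1) = 44.8826
  k=2: S(2,0) = 57.0543; S(2,1) = 48.6200; S(2,2) = 41.4326
  k=3: S(3,0) = 61.8052; S(3,1) = 52.6686; S(3,2) = 44.8826; S(3,3) = 38.2477
Terminal payoffs V(N, i) = max(K - S_T, 0):
  V(3,0) = 0.000000; V(3,1) = 0.000000; V(3,2) = 0.387365; V(3,3) = 7.022317
Backward induction: V(k, i) = exp(-r*dt) * [p * V(k+1, i) + (1-p) * V(k+1, i+1)].
  V(2,0) = exp(-r*dt) * [p*0.000000 + (1-p)*0.000000] = 0.000000
  V(2,1) = exp(-r*dt) * [p*0.000000 + (1-p)*0.387365] = 0.198147
  V(2,2) = exp(-r*dt) * [p*0.387365 + (1-p)*7.022317] = 3.780809
  V(1,0) = exp(-r*dt) * [p*0.000000 + (1-p)*0.198147] = 0.101357
  V(1,1) = exp(-r*dt) * [p*0.198147 + (1-p)*3.780809] = 2.030512
  V(0,0) = exp(-r*dt) * [p*0.101357 + (1-p)*2.030512] = 1.088036


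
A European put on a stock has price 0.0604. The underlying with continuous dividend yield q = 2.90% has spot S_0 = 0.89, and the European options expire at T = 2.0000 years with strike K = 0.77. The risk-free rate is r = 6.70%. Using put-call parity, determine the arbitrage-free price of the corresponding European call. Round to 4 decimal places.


Answer: Call price = 0.2268

Derivation:
Put-call parity: C - P = S_0 * exp(-qT) - K * exp(-rT).
S_0 * exp(-qT) = 0.8900 * 0.94364995 = 0.83984845
K * exp(-rT) = 0.7700 * 0.87459006 = 0.67343435
C = P + S*exp(-qT) - K*exp(-rT)
C = 0.0604 + 0.83984845 - 0.67343435 = 0.2268


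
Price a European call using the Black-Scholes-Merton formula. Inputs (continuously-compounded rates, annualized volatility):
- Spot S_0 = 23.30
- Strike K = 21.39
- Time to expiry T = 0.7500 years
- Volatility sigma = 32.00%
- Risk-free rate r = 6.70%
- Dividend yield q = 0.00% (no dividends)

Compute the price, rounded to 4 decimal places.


Answer: Price = 4.1646

Derivation:
d1 = (ln(S/K) + (r - q + 0.5*sigma^2) * T) / (sigma * sqrt(T)) = 0.62851735
d2 = d1 - sigma * sqrt(T) = 0.35138922
exp(-rT) = 0.95099165; exp(-qT) = 1.00000000
C = S_0 * exp(-qT) * N(d1) - K * exp(-rT) * N(d2)
N(d1) = 0.73516746; N(d2) = 0.63735182
C = 23.3000 * 1.00000000 * 0.73516746 - 21.3900 * 0.95099165 * 0.63735182 = 4.1646


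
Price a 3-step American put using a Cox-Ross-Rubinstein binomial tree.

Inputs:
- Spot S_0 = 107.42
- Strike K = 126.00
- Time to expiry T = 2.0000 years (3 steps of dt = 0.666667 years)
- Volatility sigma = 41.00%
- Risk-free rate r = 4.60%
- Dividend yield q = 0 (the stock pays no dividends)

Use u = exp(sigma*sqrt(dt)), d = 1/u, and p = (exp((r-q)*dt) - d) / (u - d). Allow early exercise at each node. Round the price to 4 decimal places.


Answer: Price = V(0,0) = 31.5906

Derivation:
dt = T/N = 0.666667
u = exp(sigma*sqrt(dt)) = 1.397610; d = 1/u = 0.715507
p = (exp((r-q)*dt) - d) / (u - d) = 0.462738
Discount per step: exp(-r*dt) = 0.969799
Stock lattice S(k, i) with i counting down-moves:
  k=0: S(0,0) = 107.4200
  k=1: S(1,0) = 150.1313; S(1,1) = 76.8598
  k=2: S(2,0) = 209.8249; S(2,1) = 107.4200; S(2,2) = 54.9937
  k=3: S(3,0) = 293.2534; S(3,1) = 150.1313; S(3,2) = 76.8598; S(3,3) = 39.3484
Terminal payoffs V(N, i) = max(K - S_T, 0):
  V(3,0) = 0.000000; V(3,1) = 0.000000; V(3,2) = 49.140215; V(3,3) = 86.651589
Backward induction: V(k, i) = exp(-r*dt) * [p * V(k+1, i) + (1-p) * V(k+1, i+1)]; then take max(V_cont, immediate exercise) for American.
  V(2,0) = exp(-r*dt) * [p*0.000000 + (1-p)*0.000000] = 0.000000; exercise = 0.000000; V(2,0) = max -> 0.000000
  V(2,1) = exp(-r*dt) * [p*0.000000 + (1-p)*49.140215] = 25.603846; exercise = 18.580000; V(2,1) = max -> 25.603846
  V(2,2) = exp(-r*dt) * [p*49.140215 + (1-p)*86.651589] = 67.200916; exercise = 71.006269; V(2,2) = max -> 71.006269
  V(1,0) = exp(-r*dt) * [p*0.000000 + (1-p)*25.603846] = 13.340539; exercise = 0.000000; V(1,0) = max -> 13.340539
  V(1,1) = exp(-r*dt) * [p*25.603846 + (1-p)*71.006269] = 48.486899; exercise = 49.140215; V(1,1) = max -> 49.140215
  V(0,0) = exp(-r*dt) * [p*13.340539 + (1-p)*49.140215] = 31.590577; exercise = 18.580000; V(0,0) = max -> 31.590577


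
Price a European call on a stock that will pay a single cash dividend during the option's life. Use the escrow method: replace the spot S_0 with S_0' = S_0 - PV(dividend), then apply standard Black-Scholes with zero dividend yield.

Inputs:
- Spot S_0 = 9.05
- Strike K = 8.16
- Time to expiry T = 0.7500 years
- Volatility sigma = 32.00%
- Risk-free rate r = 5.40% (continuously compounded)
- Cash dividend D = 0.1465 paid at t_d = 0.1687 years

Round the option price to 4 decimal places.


PV(D) = D * exp(-r * t_d) = 0.1465 * 0.99093157 = 0.14517147
S_0' = S_0 - PV(D) = 9.0500 - 0.14517147 = 8.90482853
d1 = (ln(S_0'/K) + (r + sigma^2/2)*T) / (sigma*sqrt(T)) = 0.59990118
d2 = d1 - sigma*sqrt(T) = 0.32277305
exp(-rT) = 0.96030916
N(d1) = 0.72571395; N(d2) = 0.62656644
C = S_0' * N(d1) - K * exp(-rT) * N(d2) = 8.90482853 * 0.72571395 - 8.1600 * 0.96030916 * 0.62656644 = 1.5525

Answer: Price = 1.5525


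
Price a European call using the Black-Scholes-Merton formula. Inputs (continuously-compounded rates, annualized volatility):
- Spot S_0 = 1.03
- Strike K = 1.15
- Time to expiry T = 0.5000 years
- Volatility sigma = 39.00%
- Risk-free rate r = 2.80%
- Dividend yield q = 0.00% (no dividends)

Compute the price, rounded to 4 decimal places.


Answer: Price = 0.0738

Derivation:
d1 = (ln(S/K) + (r - q + 0.5*sigma^2) * T) / (sigma * sqrt(T)) = -0.21096491
d2 = d1 - sigma * sqrt(T) = -0.48673655
exp(-rT) = 0.98609754; exp(-qT) = 1.00000000
C = S_0 * exp(-qT) * N(d1) - K * exp(-rT) * N(d2)
N(d1) = 0.41645733; N(d2) = 0.31322252
C = 1.0300 * 1.00000000 * 0.41645733 - 1.1500 * 0.98609754 * 0.31322252 = 0.0738


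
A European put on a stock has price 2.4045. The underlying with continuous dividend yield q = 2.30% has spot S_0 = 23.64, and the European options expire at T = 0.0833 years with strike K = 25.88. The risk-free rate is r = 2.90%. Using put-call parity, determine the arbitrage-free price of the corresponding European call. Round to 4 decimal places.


Answer: Call price = 0.1817

Derivation:
Put-call parity: C - P = S_0 * exp(-qT) - K * exp(-rT).
S_0 * exp(-qT) = 23.6400 * 0.99808593 = 23.59475148
K * exp(-rT) = 25.8800 * 0.99758722 = 25.81755714
C = P + S*exp(-qT) - K*exp(-rT)
C = 2.4045 + 23.59475148 - 25.81755714 = 0.1817


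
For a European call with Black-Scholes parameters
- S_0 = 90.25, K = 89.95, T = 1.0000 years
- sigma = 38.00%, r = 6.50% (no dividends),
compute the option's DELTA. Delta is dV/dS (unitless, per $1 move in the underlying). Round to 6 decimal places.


d1 = 0.3698148337; d2 = -0.0101851663
phi(d1) = 0.3725738377; exp(-qT) = 1.0000000000; exp(-rT) = 0.9370674634
N(d1) = 0.6442397691
Delta = exp(-qT) * N(d1) = 1.0000000000 * 0.6442397691 = 0.644240

Answer: Delta = 0.644240


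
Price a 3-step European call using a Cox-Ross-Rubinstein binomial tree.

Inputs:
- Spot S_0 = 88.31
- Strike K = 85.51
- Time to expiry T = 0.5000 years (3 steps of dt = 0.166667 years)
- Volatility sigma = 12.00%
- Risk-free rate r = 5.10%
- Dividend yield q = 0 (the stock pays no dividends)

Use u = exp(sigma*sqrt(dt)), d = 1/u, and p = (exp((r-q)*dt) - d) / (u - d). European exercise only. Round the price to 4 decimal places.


dt = T/N = 0.166667
u = exp(sigma*sqrt(dt)) = 1.050210; d = 1/u = 0.952191
p = (exp((r-q)*dt) - d) / (u - d) = 0.574843
Discount per step: exp(-r*dt) = 0.991536
Stock lattice S(k, i) with i counting down-moves:
  k=0: S(0,0) = 88.3100
  k=1: S(1,0) = 92.7440; S(1,1) = 84.0880
  k=2: S(2,0) = 97.4007; S(2,1) = 88.3100; S(2,2) = 80.0678
  k=3: S(3,0) = 102.2911; S(3,1) = 92.7440; S(3,2) = 84.0880; S(3,3) = 76.2398
Terminal payoffs V(N, i) = max(S_T - K, 0):
  V(3,0) = 16.781107; V(3,1) = 7.234013; V(3,2) = 0.000000; V(3,3) = 0.000000
Backward induction: V(k, i) = exp(-r*dt) * [p * V(k+1, i) + (1-p) * V(k+1, i+1)].
  V(2,0) = exp(-r*dt) * [p*16.781107 + (1-p)*7.234013] = 12.614410
  V(2,1) = exp(-r*dt) * [p*7.234013 + (1-p)*0.000000] = 4.123222
  V(2,2) = exp(-r*dt) * [p*0.000000 + (1-p)*0.000000] = 0.000000
  V(1,0) = exp(-r*dt) * [p*12.614410 + (1-p)*4.123222] = 8.928107
  V(1,1) = exp(-r*dt) * [p*4.123222 + (1-p)*0.000000] = 2.350143
  V(0,0) = exp(-r*dt) * [p*8.928107 + (1-p)*2.350143] = 6.079541

Answer: Price = V(0,0) = 6.0795


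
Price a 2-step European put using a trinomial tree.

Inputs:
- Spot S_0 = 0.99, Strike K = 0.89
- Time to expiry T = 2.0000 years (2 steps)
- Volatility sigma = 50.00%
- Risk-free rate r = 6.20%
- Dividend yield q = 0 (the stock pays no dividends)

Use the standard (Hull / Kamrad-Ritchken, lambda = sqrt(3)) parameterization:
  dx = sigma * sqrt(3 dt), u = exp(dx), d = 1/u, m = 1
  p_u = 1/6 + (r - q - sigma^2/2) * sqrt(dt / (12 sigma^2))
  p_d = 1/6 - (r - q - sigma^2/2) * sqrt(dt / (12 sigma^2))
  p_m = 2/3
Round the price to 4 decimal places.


dt = T/N = 1.000000; dx = sigma*sqrt(3*dt) = 0.866025
u = exp(dx) = 2.377443; d = 1/u = 0.420620
p_u = 0.130294, p_m = 0.666667, p_d = 0.203040
Discount per step: exp(-r*dt) = 0.939883
Stock lattice S(k, j) with j the centered position index:
  k=0: S(0,+0) = 0.9900
  k=1: S(1,-1) = 0.4164; S(1,+0) = 0.9900; S(1,+1) = 2.3537
  k=2: S(2,-2) = 0.1752; S(2,-1) = 0.4164; S(2,+0) = 0.9900; S(2,+1) = 2.3537; S(2,+2) = 5.5957
Terminal payoffs V(N, j) = max(K - S_T, 0):
  V(2,-2) = 0.714848; V(2,-1) = 0.473586; V(2,+0) = 0.000000; V(2,+1) = 0.000000; V(2,+2) = 0.000000
Backward induction: V(k, j) = exp(-r*dt) * [p_u * V(k+1, j+1) + p_m * V(k+1, j) + p_d * V(k+1, j-1)]
  V(1,-1) = exp(-r*dt) * [p_u*0.000000 + p_m*0.473586 + p_d*0.714848] = 0.433161
  V(1,+0) = exp(-r*dt) * [p_u*0.000000 + p_m*0.000000 + p_d*0.473586] = 0.090376
  V(1,+1) = exp(-r*dt) * [p_u*0.000000 + p_m*0.000000 + p_d*0.000000] = 0.000000
  V(0,+0) = exp(-r*dt) * [p_u*0.000000 + p_m*0.090376 + p_d*0.433161] = 0.139290

Answer: Price = V(0,0) = 0.1393


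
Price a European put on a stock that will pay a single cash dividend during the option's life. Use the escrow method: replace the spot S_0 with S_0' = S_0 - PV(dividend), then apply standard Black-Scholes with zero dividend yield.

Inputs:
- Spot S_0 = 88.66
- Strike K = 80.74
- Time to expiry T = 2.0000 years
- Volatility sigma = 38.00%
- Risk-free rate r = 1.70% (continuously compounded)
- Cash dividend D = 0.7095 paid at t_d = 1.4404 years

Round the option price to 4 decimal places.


Answer: Price = 13.0439

Derivation:
PV(D) = D * exp(-r * t_d) = 0.7095 * 0.97581057 = 0.69233760
S_0' = S_0 - PV(D) = 88.6600 - 0.69233760 = 87.96766240
d1 = (ln(S_0'/K) + (r + sigma^2/2)*T) / (sigma*sqrt(T)) = 0.49150464
d2 = d1 - sigma*sqrt(T) = -0.04589652
exp(-rT) = 0.96657150
N(-d1) = 0.31153479; N(-d2) = 0.51830363
P = K * exp(-rT) * N(-d2) - S_0' * N(-d1) = 80.7400 * 0.96657150 * 0.51830363 - 87.96766240 * 0.31153479 = 13.0439


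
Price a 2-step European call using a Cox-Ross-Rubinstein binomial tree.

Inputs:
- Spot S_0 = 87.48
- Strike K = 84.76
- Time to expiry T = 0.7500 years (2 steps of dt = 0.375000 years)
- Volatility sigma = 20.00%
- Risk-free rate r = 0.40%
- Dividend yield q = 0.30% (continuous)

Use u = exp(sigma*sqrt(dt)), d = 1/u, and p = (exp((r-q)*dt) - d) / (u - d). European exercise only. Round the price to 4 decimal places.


dt = T/N = 0.375000
u = exp(sigma*sqrt(dt)) = 1.130290; d = 1/u = 0.884728
p = (exp((r-q)*dt) - d) / (u - d) = 0.470947
Discount per step: exp(-r*dt) = 0.998501
Stock lattice S(k, i) with i counting down-moves:
  k=0: S(0,0) = 87.4800
  k=1: S(1,0) = 98.8778; S(1,1) = 77.3960
  k=2: S(2,0) = 111.7606; S(2,1) = 87.4800; S(2,2) = 68.4745
Terminal payoffs V(N, i) = max(S_T - K, 0):
  V(2,0) = 27.000610; V(2,1) = 2.720000; V(2,2) = 0.000000
Backward induction: V(k, i) = exp(-r*dt) * [p * V(k+1, i) + (1-p) * V(k+1, i+1)].
  V(1,0) = exp(-r*dt) * [p*27.000610 + (1-p)*2.720000] = 14.133664
  V(1,1) = exp(-r*dt) * [p*2.720000 + (1-p)*0.000000] = 1.279056
  V(0,0) = exp(-r*dt) * [p*14.133664 + (1-p)*1.279056] = 7.321904

Answer: Price = V(0,0) = 7.3219


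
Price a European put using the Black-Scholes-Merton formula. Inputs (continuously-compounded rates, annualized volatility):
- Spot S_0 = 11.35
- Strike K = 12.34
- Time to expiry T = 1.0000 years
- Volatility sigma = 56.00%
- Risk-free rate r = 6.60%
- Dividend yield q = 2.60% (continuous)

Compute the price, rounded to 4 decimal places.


d1 = (ln(S/K) + (r - q + 0.5*sigma^2) * T) / (sigma * sqrt(T)) = 0.20209237
d2 = d1 - sigma * sqrt(T) = -0.35790763
exp(-rT) = 0.93613086; exp(-qT) = 0.97433509
P = K * exp(-rT) * N(-d2) - S_0 * exp(-qT) * N(-d1)
N(-d1) = 0.41992226; N(-d2) = 0.63979378
P = 12.3400 * 0.93613086 * 0.63979378 - 11.3500 * 0.97433509 * 0.41992226 = 2.7470

Answer: Price = 2.7470


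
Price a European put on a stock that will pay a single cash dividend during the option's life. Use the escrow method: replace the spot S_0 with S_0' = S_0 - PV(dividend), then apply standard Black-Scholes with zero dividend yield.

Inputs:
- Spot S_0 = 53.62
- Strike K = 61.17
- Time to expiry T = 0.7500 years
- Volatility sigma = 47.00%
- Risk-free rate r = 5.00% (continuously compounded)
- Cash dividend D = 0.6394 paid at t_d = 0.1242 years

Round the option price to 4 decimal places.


PV(D) = D * exp(-r * t_d) = 0.6394 * 0.99380924 = 0.63544163
S_0' = S_0 - PV(D) = 53.6200 - 0.63544163 = 52.98455837
d1 = (ln(S_0'/K) + (r + sigma^2/2)*T) / (sigma*sqrt(T)) = -0.05728998
d2 = d1 - sigma*sqrt(T) = -0.46432192
exp(-rT) = 0.96319442
N(-d1) = 0.52284290; N(-d2) = 0.67879144
P = K * exp(-rT) * N(-d2) - S_0' * N(-d1) = 61.1700 * 0.96319442 * 0.67879144 - 52.98455837 * 0.52284290 = 12.2908

Answer: Price = 12.2908


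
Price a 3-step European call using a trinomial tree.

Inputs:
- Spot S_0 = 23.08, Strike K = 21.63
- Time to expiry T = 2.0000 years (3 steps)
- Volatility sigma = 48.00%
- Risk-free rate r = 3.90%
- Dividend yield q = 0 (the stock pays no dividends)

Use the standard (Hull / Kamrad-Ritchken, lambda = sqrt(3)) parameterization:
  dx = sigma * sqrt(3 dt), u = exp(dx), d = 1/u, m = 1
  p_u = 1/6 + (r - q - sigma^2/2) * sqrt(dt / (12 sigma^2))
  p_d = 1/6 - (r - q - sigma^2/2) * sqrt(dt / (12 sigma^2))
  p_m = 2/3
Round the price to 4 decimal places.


dt = T/N = 0.666667; dx = sigma*sqrt(3*dt) = 0.678823
u = exp(dx) = 1.971555; d = 1/u = 0.507214
p_u = 0.129249, p_m = 0.666667, p_d = 0.204084
Discount per step: exp(-r*dt) = 0.974335
Stock lattice S(k, j) with j the centered position index:
  k=0: S(0,+0) = 23.0800
  k=1: S(1,-1) = 11.7065; S(1,+0) = 23.0800; S(1,+1) = 45.5035
  k=2: S(2,-2) = 5.9377; S(2,-1) = 11.7065; S(2,+0) = 23.0800; S(2,+1) = 45.5035; S(2,+2) = 89.7126
  k=3: S(3,-3) = 3.0117; S(3,-2) = 5.9377; S(3,-1) = 11.7065; S(3,+0) = 23.0800; S(3,+1) = 45.5035; S(3,+2) = 89.7126; S(3,+3) = 176.8734
Terminal payoffs V(N, j) = max(S_T - K, 0):
  V(3,-3) = 0.000000; V(3,-2) = 0.000000; V(3,-1) = 0.000000; V(3,+0) = 1.450000; V(3,+1) = 23.873487; V(3,+2) = 68.082621; V(3,+3) = 155.243356
Backward induction: V(k, j) = exp(-r*dt) * [p_u * V(k+1, j+1) + p_m * V(k+1, j) + p_d * V(k+1, j-1)]
  V(2,-2) = exp(-r*dt) * [p_u*0.000000 + p_m*0.000000 + p_d*0.000000] = 0.000000
  V(2,-1) = exp(-r*dt) * [p_u*1.450000 + p_m*0.000000 + p_d*0.000000] = 0.182601
  V(2,+0) = exp(-r*dt) * [p_u*23.873487 + p_m*1.450000 + p_d*0.000000] = 3.948288
  V(2,+1) = exp(-r*dt) * [p_u*68.082621 + p_m*23.873487 + p_d*1.450000] = 24.369276
  V(2,+2) = exp(-r*dt) * [p_u*155.243356 + p_m*68.082621 + p_d*23.873487] = 68.520757
  V(1,-1) = exp(-r*dt) * [p_u*3.948288 + p_m*0.182601 + p_d*0.000000] = 0.615825
  V(1,+0) = exp(-r*dt) * [p_u*24.369276 + p_m*3.948288 + p_d*0.182601] = 5.669813
  V(1,+1) = exp(-r*dt) * [p_u*68.520757 + p_m*24.369276 + p_d*3.948288] = 25.243271
  V(0,+0) = exp(-r*dt) * [p_u*25.243271 + p_m*5.669813 + p_d*0.615825] = 6.984249

Answer: Price = V(0,0) = 6.9842


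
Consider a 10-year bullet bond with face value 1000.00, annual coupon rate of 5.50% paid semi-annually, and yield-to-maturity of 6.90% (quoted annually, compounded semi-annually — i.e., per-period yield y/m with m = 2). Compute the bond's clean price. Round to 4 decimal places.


Coupon per period c = face * coupon_rate / m = 27.500000
Periods per year m = 2; per-period yield y/m = 0.034500
Number of cashflows N = 20
Cashflows (t years, CF_t, discount factor 1/(1+y/m)^(m*t), PV):
  t = 0.5000: CF_t = 27.500000, DF = 0.966651, PV = 26.582890
  t = 1.0000: CF_t = 27.500000, DF = 0.934413, PV = 25.696366
  t = 1.5000: CF_t = 27.500000, DF = 0.903251, PV = 24.839406
  t = 2.0000: CF_t = 27.500000, DF = 0.873128, PV = 24.011026
  t = 2.5000: CF_t = 27.500000, DF = 0.844010, PV = 23.210271
  t = 3.0000: CF_t = 27.500000, DF = 0.815863, PV = 22.436222
  t = 3.5000: CF_t = 27.500000, DF = 0.788654, PV = 21.687986
  t = 4.0000: CF_t = 27.500000, DF = 0.762353, PV = 20.964704
  t = 4.5000: CF_t = 27.500000, DF = 0.736929, PV = 20.265543
  t = 5.0000: CF_t = 27.500000, DF = 0.712353, PV = 19.589698
  t = 5.5000: CF_t = 27.500000, DF = 0.688596, PV = 18.936393
  t = 6.0000: CF_t = 27.500000, DF = 0.665632, PV = 18.304874
  t = 6.5000: CF_t = 27.500000, DF = 0.643433, PV = 17.694417
  t = 7.0000: CF_t = 27.500000, DF = 0.621975, PV = 17.104318
  t = 7.5000: CF_t = 27.500000, DF = 0.601233, PV = 16.533899
  t = 8.0000: CF_t = 27.500000, DF = 0.581182, PV = 15.982502
  t = 8.5000: CF_t = 27.500000, DF = 0.561800, PV = 15.449495
  t = 9.0000: CF_t = 27.500000, DF = 0.543064, PV = 14.934263
  t = 9.5000: CF_t = 27.500000, DF = 0.524953, PV = 14.436213
  t = 10.0000: CF_t = 1027.500000, DF = 0.507446, PV = 521.401085
Price P = sum_t PV_t = 900.061570

Answer: Price = 900.0616


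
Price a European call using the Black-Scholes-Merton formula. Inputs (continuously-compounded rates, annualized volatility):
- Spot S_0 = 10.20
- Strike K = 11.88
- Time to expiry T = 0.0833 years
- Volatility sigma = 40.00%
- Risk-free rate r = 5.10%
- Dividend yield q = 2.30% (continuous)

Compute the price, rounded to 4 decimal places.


d1 = (ln(S/K) + (r - q + 0.5*sigma^2) * T) / (sigma * sqrt(T)) = -1.24275422
d2 = d1 - sigma * sqrt(T) = -1.35820118
exp(-rT) = 0.99576071; exp(-qT) = 0.99808593
C = S_0 * exp(-qT) * N(d1) - K * exp(-rT) * N(d2)
N(d1) = 0.10697921; N(d2) = 0.08719993
C = 10.2000 * 0.99808593 * 0.10697921 - 11.8800 * 0.99576071 * 0.08719993 = 0.0576

Answer: Price = 0.0576


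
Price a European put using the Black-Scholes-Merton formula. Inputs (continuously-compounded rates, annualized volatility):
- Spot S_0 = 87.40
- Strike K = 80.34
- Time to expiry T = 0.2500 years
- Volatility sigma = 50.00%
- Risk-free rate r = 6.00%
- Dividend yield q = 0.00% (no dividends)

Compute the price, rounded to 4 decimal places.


d1 = (ln(S/K) + (r - q + 0.5*sigma^2) * T) / (sigma * sqrt(T)) = 0.52191061
d2 = d1 - sigma * sqrt(T) = 0.27191061
exp(-rT) = 0.98511194; exp(-qT) = 1.00000000
P = K * exp(-rT) * N(-d2) - S_0 * exp(-qT) * N(-d1)
N(-d1) = 0.30086628; N(-d2) = 0.39284537
P = 80.3400 * 0.98511194 * 0.39284537 - 87.4000 * 1.00000000 * 0.30086628 = 4.7956

Answer: Price = 4.7956


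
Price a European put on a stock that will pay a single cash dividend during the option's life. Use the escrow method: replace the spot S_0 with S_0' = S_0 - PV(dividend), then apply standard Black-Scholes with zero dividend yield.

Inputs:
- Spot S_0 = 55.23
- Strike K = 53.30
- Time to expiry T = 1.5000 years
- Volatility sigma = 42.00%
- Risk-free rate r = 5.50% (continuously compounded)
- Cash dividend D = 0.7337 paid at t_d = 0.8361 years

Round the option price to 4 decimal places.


Answer: Price = 8.0044

Derivation:
PV(D) = D * exp(-r * t_d) = 0.7337 * 0.95505581 = 0.70072445
S_0' = S_0 - PV(D) = 55.2300 - 0.70072445 = 54.52927555
d1 = (ln(S_0'/K) + (r + sigma^2/2)*T) / (sigma*sqrt(T)) = 0.46190649
d2 = d1 - sigma*sqrt(T) = -0.05248636
exp(-rT) = 0.92081144
N(-d1) = 0.32207419; N(-d2) = 0.52092942
P = K * exp(-rT) * N(-d2) - S_0' * N(-d1) = 53.3000 * 0.92081144 * 0.52092942 - 54.52927555 * 0.32207419 = 8.0044


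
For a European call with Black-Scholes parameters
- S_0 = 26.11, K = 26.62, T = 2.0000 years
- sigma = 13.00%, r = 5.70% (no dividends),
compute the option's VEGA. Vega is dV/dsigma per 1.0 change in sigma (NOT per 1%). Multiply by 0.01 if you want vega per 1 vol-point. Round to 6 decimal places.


Answer: Vega = 12.254106

Derivation:
d1 = 0.6067823065; d2 = 0.4229345434
phi(d1) = 0.3318637065; exp(-qT) = 1.0000000000; exp(-rT) = 0.8922579559
Vega = S * exp(-qT) * phi(d1) * sqrt(T) = 26.1100 * 1.0000000000 * 0.3318637065 * 1.4142135624 = 12.254106


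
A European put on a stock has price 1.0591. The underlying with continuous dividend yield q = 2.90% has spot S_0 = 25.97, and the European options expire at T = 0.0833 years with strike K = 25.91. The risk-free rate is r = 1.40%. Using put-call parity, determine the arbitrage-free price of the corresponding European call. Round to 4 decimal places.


Answer: Call price = 1.0866

Derivation:
Put-call parity: C - P = S_0 * exp(-qT) - K * exp(-rT).
S_0 * exp(-qT) = 25.9700 * 0.99758722 = 25.90733999
K * exp(-rT) = 25.9100 * 0.99883448 = 25.87980137
C = P + S*exp(-qT) - K*exp(-rT)
C = 1.0591 + 25.90733999 - 25.87980137 = 1.0866


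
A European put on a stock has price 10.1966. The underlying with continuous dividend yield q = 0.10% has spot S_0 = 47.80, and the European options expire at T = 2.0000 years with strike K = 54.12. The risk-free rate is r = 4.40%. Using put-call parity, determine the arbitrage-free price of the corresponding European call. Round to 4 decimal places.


Answer: Call price = 8.3401

Derivation:
Put-call parity: C - P = S_0 * exp(-qT) - K * exp(-rT).
S_0 * exp(-qT) = 47.8000 * 0.99800200 = 47.70449554
K * exp(-rT) = 54.1200 * 0.91576088 = 49.56097865
C = P + S*exp(-qT) - K*exp(-rT)
C = 10.1966 + 47.70449554 - 49.56097865 = 8.3401


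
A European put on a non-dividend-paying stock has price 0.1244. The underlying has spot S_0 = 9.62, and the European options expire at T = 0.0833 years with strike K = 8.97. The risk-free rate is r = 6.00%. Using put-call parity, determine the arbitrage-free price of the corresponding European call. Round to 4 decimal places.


Answer: Call price = 0.8191

Derivation:
Put-call parity: C - P = S_0 * exp(-qT) - K * exp(-rT).
S_0 * exp(-qT) = 9.6200 * 1.00000000 = 9.62000000
K * exp(-rT) = 8.9700 * 0.99501447 = 8.92527979
C = P + S*exp(-qT) - K*exp(-rT)
C = 0.1244 + 9.62000000 - 8.92527979 = 0.8191


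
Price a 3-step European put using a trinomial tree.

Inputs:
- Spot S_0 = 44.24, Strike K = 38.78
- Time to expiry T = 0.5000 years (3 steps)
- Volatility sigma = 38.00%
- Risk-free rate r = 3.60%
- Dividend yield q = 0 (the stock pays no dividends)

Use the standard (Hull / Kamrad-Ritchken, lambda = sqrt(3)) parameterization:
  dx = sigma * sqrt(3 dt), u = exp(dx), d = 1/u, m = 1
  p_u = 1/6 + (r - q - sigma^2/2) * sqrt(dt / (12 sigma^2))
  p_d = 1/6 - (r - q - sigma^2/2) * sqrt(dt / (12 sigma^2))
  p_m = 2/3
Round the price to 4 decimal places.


Answer: Price = V(0,0) = 2.1375

Derivation:
dt = T/N = 0.166667; dx = sigma*sqrt(3*dt) = 0.268701
u = exp(dx) = 1.308263; d = 1/u = 0.764372
p_u = 0.155440, p_m = 0.666667, p_d = 0.177894
Discount per step: exp(-r*dt) = 0.994018
Stock lattice S(k, j) with j the centered position index:
  k=0: S(0,+0) = 44.2400
  k=1: S(1,-1) = 33.8158; S(1,+0) = 44.2400; S(1,+1) = 57.8776
  k=2: S(2,-2) = 25.8479; S(2,-1) = 33.8158; S(2,+0) = 44.2400; S(2,+1) = 57.8776; S(2,+2) = 75.7191
  k=3: S(3,-3) = 19.7574; S(3,-2) = 25.8479; S(3,-1) = 33.8158; S(3,+0) = 44.2400; S(3,+1) = 57.8776; S(3,+2) = 75.7191; S(3,+3) = 99.0605
Terminal payoffs V(N, j) = max(K - S_T, 0):
  V(3,-3) = 19.022609; V(3,-2) = 12.932130; V(3,-1) = 4.964179; V(3,+0) = 0.000000; V(3,+1) = 0.000000; V(3,+2) = 0.000000; V(3,+3) = 0.000000
Backward induction: V(k, j) = exp(-r*dt) * [p_u * V(k+1, j+1) + p_m * V(k+1, j) + p_d * V(k+1, j-1)]
  V(2,-2) = exp(-r*dt) * [p_u*4.964179 + p_m*12.932130 + p_d*19.022609] = 12.700617
  V(2,-1) = exp(-r*dt) * [p_u*0.000000 + p_m*4.964179 + p_d*12.932130] = 5.576436
  V(2,+0) = exp(-r*dt) * [p_u*0.000000 + p_m*0.000000 + p_d*4.964179] = 0.877813
  V(2,+1) = exp(-r*dt) * [p_u*0.000000 + p_m*0.000000 + p_d*0.000000] = 0.000000
  V(2,+2) = exp(-r*dt) * [p_u*0.000000 + p_m*0.000000 + p_d*0.000000] = 0.000000
  V(1,-1) = exp(-r*dt) * [p_u*0.877813 + p_m*5.576436 + p_d*12.700617] = 6.076858
  V(1,+0) = exp(-r*dt) * [p_u*0.000000 + p_m*0.877813 + p_d*5.576436] = 1.567785
  V(1,+1) = exp(-r*dt) * [p_u*0.000000 + p_m*0.000000 + p_d*0.877813] = 0.155223
  V(0,+0) = exp(-r*dt) * [p_u*0.155223 + p_m*1.567785 + p_d*6.076858] = 2.137488


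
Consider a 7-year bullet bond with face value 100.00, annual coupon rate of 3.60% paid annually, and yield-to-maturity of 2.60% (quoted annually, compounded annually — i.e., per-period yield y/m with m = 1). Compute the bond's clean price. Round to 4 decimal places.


Coupon per period c = face * coupon_rate / m = 3.600000
Periods per year m = 1; per-period yield y/m = 0.026000
Number of cashflows N = 7
Cashflows (t years, CF_t, discount factor 1/(1+y/m)^(m*t), PV):
  t = 1.0000: CF_t = 3.600000, DF = 0.974659, PV = 3.508772
  t = 2.0000: CF_t = 3.600000, DF = 0.949960, PV = 3.419856
  t = 3.0000: CF_t = 3.600000, DF = 0.925887, PV = 3.333193
  t = 4.0000: CF_t = 3.600000, DF = 0.902424, PV = 3.248726
  t = 5.0000: CF_t = 3.600000, DF = 0.879555, PV = 3.166399
  t = 6.0000: CF_t = 3.600000, DF = 0.857266, PV = 3.086159
  t = 7.0000: CF_t = 103.600000, DF = 0.835542, PV = 86.562189
Price P = sum_t PV_t = 106.325294

Answer: Price = 106.3253


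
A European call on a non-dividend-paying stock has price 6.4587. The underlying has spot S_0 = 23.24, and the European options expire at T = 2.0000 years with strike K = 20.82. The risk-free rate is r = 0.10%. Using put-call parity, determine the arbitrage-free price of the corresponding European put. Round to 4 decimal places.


Put-call parity: C - P = S_0 * exp(-qT) - K * exp(-rT).
S_0 * exp(-qT) = 23.2400 * 1.00000000 = 23.24000000
K * exp(-rT) = 20.8200 * 0.99800200 = 20.77840161
P = C - S*exp(-qT) + K*exp(-rT)
P = 6.4587 - 23.24000000 + 20.77840161 = 3.9971

Answer: Put price = 3.9971
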